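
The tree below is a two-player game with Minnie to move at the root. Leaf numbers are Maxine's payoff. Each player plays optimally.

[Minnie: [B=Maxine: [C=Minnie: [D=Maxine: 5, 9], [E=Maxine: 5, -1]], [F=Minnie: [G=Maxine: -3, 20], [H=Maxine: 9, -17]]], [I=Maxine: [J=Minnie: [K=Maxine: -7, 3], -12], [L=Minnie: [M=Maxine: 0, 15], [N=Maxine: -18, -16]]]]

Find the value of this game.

D (Maxine): max(5, 9) = 9
E (Maxine): max(5, -1) = 5
C (Minnie): min(9, 5) = 5
G (Maxine): max(-3, 20) = 20
H (Maxine): max(9, -17) = 9
F (Minnie): min(20, 9) = 9
B (Maxine): max(5, 9) = 9
K (Maxine): max(-7, 3) = 3
J (Minnie): min(3, -12) = -12
M (Maxine): max(0, 15) = 15
N (Maxine): max(-18, -16) = -16
L (Minnie): min(15, -16) = -16
I (Maxine): max(-12, -16) = -12
Root (Minnie): min(9, -12) = -12

-12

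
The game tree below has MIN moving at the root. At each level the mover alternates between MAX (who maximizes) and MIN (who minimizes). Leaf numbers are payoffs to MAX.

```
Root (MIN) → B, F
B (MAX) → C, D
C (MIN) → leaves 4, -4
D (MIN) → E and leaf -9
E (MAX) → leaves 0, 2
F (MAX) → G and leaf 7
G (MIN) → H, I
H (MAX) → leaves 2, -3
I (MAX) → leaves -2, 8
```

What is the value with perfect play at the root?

C (MIN): min(4, -4) = -4
E (MAX): max(0, 2) = 2
D (MIN): min(2, -9) = -9
B (MAX): max(-4, -9) = -4
H (MAX): max(2, -3) = 2
I (MAX): max(-2, 8) = 8
G (MIN): min(2, 8) = 2
F (MAX): max(2, 7) = 7
Root (MIN): min(-4, 7) = -4

-4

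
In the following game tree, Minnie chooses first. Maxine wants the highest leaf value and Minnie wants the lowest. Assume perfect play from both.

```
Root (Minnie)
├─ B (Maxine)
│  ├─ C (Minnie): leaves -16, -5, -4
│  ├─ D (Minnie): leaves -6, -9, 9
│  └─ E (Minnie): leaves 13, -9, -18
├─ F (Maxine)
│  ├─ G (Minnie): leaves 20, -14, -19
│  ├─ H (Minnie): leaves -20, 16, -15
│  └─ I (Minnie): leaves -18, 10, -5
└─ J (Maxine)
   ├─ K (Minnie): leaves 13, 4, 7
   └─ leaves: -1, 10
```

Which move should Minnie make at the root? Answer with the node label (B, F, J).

C (Minnie): min(-16, -5, -4) = -16
D (Minnie): min(-6, -9, 9) = -9
E (Minnie): min(13, -9, -18) = -18
B (Maxine): max(-16, -9, -18) = -9
G (Minnie): min(20, -14, -19) = -19
H (Minnie): min(-20, 16, -15) = -20
I (Minnie): min(-18, 10, -5) = -18
F (Maxine): max(-19, -20, -18) = -18
K (Minnie): min(13, 4, 7) = 4
J (Maxine): max(4, -1, 10) = 10
Root (Minnie): min(-9, -18, 10) = -18
Minnie picks the child with the lowest value: F (value -18).

F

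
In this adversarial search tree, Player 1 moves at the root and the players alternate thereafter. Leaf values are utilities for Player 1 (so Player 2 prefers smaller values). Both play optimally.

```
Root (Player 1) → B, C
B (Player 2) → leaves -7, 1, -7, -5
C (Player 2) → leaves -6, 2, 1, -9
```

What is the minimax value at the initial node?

-7

B (Player 2): min(-7, 1, -7, -5) = -7
C (Player 2): min(-6, 2, 1, -9) = -9
Root (Player 1): max(-7, -9) = -7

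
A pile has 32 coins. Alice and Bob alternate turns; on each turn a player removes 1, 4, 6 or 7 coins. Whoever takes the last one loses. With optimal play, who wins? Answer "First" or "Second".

Second

W/L table (W = player to move can force a win):
i:   0  1  2  3  4  5  6  7  8  9 10 11 12 13 14 15 16 17 18 19 20 21 22 23 24 25 26 27 28 29 30 31 32
     W  L  W  L  W  W  L  W  W  W  W  L  W  W  L  W  L  W  W  L  W  W  W  W  L  W  W  L  W  L  W  W  L
Position 32 is L, so the second player wins.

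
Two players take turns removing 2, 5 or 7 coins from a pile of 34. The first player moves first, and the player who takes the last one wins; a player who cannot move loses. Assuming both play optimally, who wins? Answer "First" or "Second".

i:   0  1  2  3  4  5  6  7  8  9 10 11 12 13 14 15 16 17 18 19 20 21 22 23 24 25 26 27 28 29 30 31 32 33 34
     L  L  W  W  L  W  W  W  W  W  L  W  W  L  L  W  W  W  W  W  W  W  L  L  W  W  L  W  W  W  W  W  L  W  W
Position 34 is W, so the first player wins.

First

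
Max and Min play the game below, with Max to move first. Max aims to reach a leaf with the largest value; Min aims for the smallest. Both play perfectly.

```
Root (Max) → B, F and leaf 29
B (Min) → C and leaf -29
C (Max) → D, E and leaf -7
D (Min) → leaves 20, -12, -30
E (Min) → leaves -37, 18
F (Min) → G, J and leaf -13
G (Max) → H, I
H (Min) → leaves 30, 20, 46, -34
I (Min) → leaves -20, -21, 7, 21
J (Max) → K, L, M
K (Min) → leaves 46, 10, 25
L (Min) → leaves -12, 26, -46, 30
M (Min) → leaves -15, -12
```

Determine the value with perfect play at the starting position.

29

D (Min): min(20, -12, -30) = -30
E (Min): min(-37, 18) = -37
C (Max): max(-30, -37, -7) = -7
B (Min): min(-7, -29) = -29
H (Min): min(30, 20, 46, -34) = -34
I (Min): min(-20, -21, 7, 21) = -21
G (Max): max(-34, -21) = -21
K (Min): min(46, 10, 25) = 10
L (Min): min(-12, 26, -46, 30) = -46
M (Min): min(-15, -12) = -15
J (Max): max(10, -46, -15) = 10
F (Min): min(-21, 10, -13) = -21
Root (Max): max(-29, -21, 29) = 29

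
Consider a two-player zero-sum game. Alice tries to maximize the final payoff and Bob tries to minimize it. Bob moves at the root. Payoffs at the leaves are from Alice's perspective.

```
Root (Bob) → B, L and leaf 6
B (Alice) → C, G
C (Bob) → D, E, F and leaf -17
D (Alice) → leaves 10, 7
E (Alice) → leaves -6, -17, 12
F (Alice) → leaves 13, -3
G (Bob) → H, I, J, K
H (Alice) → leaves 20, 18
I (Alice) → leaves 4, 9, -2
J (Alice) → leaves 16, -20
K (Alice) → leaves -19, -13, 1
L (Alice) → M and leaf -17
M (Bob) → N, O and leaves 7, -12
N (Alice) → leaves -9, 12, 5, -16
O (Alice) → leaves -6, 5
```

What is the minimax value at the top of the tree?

-12

D (Alice): max(10, 7) = 10
E (Alice): max(-6, -17, 12) = 12
F (Alice): max(13, -3) = 13
C (Bob): min(10, 12, 13, -17) = -17
H (Alice): max(20, 18) = 20
I (Alice): max(4, 9, -2) = 9
J (Alice): max(16, -20) = 16
K (Alice): max(-19, -13, 1) = 1
G (Bob): min(20, 9, 16, 1) = 1
B (Alice): max(-17, 1) = 1
N (Alice): max(-9, 12, 5, -16) = 12
O (Alice): max(-6, 5) = 5
M (Bob): min(12, 5, 7, -12) = -12
L (Alice): max(-12, -17) = -12
Root (Bob): min(1, -12, 6) = -12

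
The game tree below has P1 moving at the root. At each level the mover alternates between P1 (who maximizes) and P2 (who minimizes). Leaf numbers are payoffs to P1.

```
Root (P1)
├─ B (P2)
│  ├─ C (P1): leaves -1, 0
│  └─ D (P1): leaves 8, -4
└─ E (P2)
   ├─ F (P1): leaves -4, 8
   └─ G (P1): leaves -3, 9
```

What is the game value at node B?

C: max(-1, 0) = 0
D: max(8, -4) = 8
B: min(0, 8) = 0

0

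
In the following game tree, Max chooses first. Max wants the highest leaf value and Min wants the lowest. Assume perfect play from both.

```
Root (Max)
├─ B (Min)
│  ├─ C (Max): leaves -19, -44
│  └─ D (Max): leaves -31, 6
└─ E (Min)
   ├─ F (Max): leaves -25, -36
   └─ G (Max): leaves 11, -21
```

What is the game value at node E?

F: max(-25, -36) = -25
G: max(11, -21) = 11
E: min(-25, 11) = -25

-25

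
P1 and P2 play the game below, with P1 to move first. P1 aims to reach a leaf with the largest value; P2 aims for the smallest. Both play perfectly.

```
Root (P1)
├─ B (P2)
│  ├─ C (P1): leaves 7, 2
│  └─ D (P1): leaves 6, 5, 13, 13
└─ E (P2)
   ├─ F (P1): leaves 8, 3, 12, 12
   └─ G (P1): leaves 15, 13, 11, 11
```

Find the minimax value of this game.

C (P1): max(7, 2) = 7
D (P1): max(6, 5, 13, 13) = 13
B (P2): min(7, 13) = 7
F (P1): max(8, 3, 12, 12) = 12
G (P1): max(15, 13, 11, 11) = 15
E (P2): min(12, 15) = 12
Root (P1): max(7, 12) = 12

12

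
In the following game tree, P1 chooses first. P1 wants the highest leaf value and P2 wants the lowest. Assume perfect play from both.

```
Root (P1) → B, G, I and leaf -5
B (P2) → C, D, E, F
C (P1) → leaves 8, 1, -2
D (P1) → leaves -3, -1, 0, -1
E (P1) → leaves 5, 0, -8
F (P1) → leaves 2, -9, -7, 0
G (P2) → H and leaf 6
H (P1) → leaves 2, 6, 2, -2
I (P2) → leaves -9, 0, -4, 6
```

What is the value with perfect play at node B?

0

C: max(8, 1, -2) = 8
D: max(-3, -1, 0, -1) = 0
E: max(5, 0, -8) = 5
F: max(2, -9, -7, 0) = 2
B: min(8, 0, 5, 2) = 0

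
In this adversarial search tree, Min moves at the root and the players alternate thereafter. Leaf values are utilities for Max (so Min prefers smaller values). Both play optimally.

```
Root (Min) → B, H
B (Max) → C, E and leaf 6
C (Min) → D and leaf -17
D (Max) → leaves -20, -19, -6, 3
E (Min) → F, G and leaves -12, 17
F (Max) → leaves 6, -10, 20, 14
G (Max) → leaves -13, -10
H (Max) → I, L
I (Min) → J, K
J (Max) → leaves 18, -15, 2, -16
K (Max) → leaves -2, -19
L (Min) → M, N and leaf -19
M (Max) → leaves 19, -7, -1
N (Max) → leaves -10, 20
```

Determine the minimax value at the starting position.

-2

D (Max): max(-20, -19, -6, 3) = 3
C (Min): min(3, -17) = -17
F (Max): max(6, -10, 20, 14) = 20
G (Max): max(-13, -10) = -10
E (Min): min(20, -10, -12, 17) = -12
B (Max): max(-17, -12, 6) = 6
J (Max): max(18, -15, 2, -16) = 18
K (Max): max(-2, -19) = -2
I (Min): min(18, -2) = -2
M (Max): max(19, -7, -1) = 19
N (Max): max(-10, 20) = 20
L (Min): min(19, 20, -19) = -19
H (Max): max(-2, -19) = -2
Root (Min): min(6, -2) = -2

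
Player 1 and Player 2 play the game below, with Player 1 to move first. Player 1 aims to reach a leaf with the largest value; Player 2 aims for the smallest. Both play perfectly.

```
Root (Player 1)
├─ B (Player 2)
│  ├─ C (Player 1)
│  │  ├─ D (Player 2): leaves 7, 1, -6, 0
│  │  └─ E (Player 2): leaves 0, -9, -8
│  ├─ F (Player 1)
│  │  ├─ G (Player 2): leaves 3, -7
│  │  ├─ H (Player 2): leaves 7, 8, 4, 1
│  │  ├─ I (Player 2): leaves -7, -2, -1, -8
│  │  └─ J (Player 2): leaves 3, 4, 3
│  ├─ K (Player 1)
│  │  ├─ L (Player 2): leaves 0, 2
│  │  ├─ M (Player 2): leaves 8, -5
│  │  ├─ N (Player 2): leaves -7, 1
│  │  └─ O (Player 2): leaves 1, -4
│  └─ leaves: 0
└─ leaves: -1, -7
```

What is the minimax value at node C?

-6

D: min(7, 1, -6, 0) = -6
E: min(0, -9, -8) = -9
C: max(-6, -9) = -6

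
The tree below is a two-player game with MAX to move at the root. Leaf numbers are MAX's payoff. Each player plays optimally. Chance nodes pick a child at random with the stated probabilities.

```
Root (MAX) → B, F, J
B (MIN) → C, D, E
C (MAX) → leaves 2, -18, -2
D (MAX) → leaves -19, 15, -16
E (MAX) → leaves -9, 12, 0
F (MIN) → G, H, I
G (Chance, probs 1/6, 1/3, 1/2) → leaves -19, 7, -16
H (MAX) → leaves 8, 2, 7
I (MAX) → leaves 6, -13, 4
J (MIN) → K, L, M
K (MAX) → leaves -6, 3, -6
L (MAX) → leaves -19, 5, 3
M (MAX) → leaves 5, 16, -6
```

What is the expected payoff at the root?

3

C (MAX): max(2, -18, -2) = 2
D (MAX): max(-19, 15, -16) = 15
E (MAX): max(-9, 12, 0) = 12
B (MIN): min(2, 15, 12) = 2
G (Chance): 1/6·-19 + 1/3·7 + 1/2·-16 = -8.83
H (MAX): max(8, 2, 7) = 8
I (MAX): max(6, -13, 4) = 6
F (MIN): min(-8.83, 8, 6) = -8.83
K (MAX): max(-6, 3, -6) = 3
L (MAX): max(-19, 5, 3) = 5
M (MAX): max(5, 16, -6) = 16
J (MIN): min(3, 5, 16) = 3
Root (MAX): max(2, -8.83, 3) = 3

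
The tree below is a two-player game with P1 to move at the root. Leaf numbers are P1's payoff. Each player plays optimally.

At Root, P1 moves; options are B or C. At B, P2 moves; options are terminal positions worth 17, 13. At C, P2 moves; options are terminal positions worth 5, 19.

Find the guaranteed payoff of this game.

13

B (P2): min(17, 13) = 13
C (P2): min(5, 19) = 5
Root (P1): max(13, 5) = 13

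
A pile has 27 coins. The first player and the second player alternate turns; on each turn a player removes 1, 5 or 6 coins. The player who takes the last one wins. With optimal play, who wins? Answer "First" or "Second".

First

W/L table (W = player to move can force a win):
i:   0  1  2  3  4  5  6  7  8  9 10 11 12 13 14 15 16 17 18 19 20 21 22 23 24 25 26 27
     L  W  L  W  L  W  W  W  W  W  W  L  W  L  W  L  W  W  W  W  W  W  L  W  L  W  L  W
Position 27 is W, so the first player wins.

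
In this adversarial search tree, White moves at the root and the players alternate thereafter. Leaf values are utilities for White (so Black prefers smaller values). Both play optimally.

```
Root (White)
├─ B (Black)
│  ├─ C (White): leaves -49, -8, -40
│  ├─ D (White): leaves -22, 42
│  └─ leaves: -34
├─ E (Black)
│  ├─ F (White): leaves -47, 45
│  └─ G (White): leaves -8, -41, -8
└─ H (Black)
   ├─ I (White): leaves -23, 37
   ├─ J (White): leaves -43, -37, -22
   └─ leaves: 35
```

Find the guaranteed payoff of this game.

-8

C (White): max(-49, -8, -40) = -8
D (White): max(-22, 42) = 42
B (Black): min(-8, 42, -34) = -34
F (White): max(-47, 45) = 45
G (White): max(-8, -41, -8) = -8
E (Black): min(45, -8) = -8
I (White): max(-23, 37) = 37
J (White): max(-43, -37, -22) = -22
H (Black): min(37, -22, 35) = -22
Root (White): max(-34, -8, -22) = -8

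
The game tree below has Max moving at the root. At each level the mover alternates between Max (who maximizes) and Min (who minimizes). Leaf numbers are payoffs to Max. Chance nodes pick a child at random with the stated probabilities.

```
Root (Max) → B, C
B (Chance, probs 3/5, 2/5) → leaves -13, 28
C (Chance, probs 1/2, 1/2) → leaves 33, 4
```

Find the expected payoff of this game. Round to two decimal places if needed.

18.5

B (Chance): 3/5·-13 + 2/5·28 = 3.4
C (Chance): 1/2·33 + 1/2·4 = 18.5
Root (Max): max(3.4, 18.5) = 18.5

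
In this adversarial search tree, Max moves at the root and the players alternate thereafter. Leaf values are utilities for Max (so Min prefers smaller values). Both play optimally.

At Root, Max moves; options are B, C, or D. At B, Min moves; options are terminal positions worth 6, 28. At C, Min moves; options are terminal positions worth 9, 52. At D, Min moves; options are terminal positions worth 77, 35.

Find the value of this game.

35

B (Min): min(6, 28) = 6
C (Min): min(9, 52) = 9
D (Min): min(77, 35) = 35
Root (Max): max(6, 9, 35) = 35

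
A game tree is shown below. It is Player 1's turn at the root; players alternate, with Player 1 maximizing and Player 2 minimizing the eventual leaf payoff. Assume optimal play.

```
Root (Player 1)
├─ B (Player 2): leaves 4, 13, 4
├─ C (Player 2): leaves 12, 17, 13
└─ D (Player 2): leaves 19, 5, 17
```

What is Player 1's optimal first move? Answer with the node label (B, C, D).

C

B (Player 2): min(4, 13, 4) = 4
C (Player 2): min(12, 17, 13) = 12
D (Player 2): min(19, 5, 17) = 5
Root (Player 1): max(4, 12, 5) = 12
Player 1 picks the child with the highest value: C (value 12).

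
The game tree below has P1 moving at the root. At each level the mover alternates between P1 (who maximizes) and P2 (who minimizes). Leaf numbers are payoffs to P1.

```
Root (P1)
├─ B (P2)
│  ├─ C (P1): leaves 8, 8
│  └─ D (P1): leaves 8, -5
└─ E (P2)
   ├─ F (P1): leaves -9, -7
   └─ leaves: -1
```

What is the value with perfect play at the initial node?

C (P1): max(8, 8) = 8
D (P1): max(8, -5) = 8
B (P2): min(8, 8) = 8
F (P1): max(-9, -7) = -7
E (P2): min(-7, -1) = -7
Root (P1): max(8, -7) = 8

8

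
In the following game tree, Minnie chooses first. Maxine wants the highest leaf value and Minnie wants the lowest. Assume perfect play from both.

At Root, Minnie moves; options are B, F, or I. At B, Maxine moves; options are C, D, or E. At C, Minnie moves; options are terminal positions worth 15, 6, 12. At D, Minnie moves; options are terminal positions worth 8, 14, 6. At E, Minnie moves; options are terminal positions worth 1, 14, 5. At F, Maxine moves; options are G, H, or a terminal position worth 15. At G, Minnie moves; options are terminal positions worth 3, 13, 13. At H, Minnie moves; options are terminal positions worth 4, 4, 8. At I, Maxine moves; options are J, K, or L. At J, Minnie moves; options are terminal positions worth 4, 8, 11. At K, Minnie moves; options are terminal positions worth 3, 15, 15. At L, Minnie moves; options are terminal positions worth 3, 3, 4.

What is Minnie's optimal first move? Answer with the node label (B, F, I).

I

C (Minnie): min(15, 6, 12) = 6
D (Minnie): min(8, 14, 6) = 6
E (Minnie): min(1, 14, 5) = 1
B (Maxine): max(6, 6, 1) = 6
G (Minnie): min(3, 13, 13) = 3
H (Minnie): min(4, 4, 8) = 4
F (Maxine): max(3, 4, 15) = 15
J (Minnie): min(4, 8, 11) = 4
K (Minnie): min(3, 15, 15) = 3
L (Minnie): min(3, 3, 4) = 3
I (Maxine): max(4, 3, 3) = 4
Root (Minnie): min(6, 15, 4) = 4
Minnie picks the child with the lowest value: I (value 4).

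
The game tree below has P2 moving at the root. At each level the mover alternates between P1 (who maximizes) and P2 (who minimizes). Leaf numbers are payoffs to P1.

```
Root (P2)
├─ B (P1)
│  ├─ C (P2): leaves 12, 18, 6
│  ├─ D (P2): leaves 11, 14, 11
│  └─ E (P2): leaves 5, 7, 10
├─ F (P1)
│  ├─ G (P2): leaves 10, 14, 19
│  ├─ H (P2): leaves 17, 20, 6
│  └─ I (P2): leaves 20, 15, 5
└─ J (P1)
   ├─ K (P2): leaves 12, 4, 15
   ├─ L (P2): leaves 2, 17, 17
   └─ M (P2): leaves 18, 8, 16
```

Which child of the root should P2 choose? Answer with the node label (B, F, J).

J

C (P2): min(12, 18, 6) = 6
D (P2): min(11, 14, 11) = 11
E (P2): min(5, 7, 10) = 5
B (P1): max(6, 11, 5) = 11
G (P2): min(10, 14, 19) = 10
H (P2): min(17, 20, 6) = 6
I (P2): min(20, 15, 5) = 5
F (P1): max(10, 6, 5) = 10
K (P2): min(12, 4, 15) = 4
L (P2): min(2, 17, 17) = 2
M (P2): min(18, 8, 16) = 8
J (P1): max(4, 2, 8) = 8
Root (P2): min(11, 10, 8) = 8
P2 picks the child with the lowest value: J (value 8).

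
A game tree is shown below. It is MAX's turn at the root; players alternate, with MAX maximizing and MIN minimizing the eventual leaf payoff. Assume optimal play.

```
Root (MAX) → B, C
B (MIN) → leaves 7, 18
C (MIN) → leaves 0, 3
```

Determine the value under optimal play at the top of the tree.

B (MIN): min(7, 18) = 7
C (MIN): min(0, 3) = 0
Root (MAX): max(7, 0) = 7

7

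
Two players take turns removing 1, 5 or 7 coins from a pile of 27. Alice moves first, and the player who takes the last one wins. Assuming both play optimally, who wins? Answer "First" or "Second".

Positions where the player to move wins (W) vs loses (L):
i:   0  1  2  3  4  5  6  7  8  9 10 11 12 13 14 15 16 17 18 19 20 21 22 23 24 25 26 27
     L  W  L  W  L  W  L  W  L  W  L  W  L  W  L  W  L  W  L  W  L  W  L  W  L  W  L  W
Position 27 is W, so the first player wins.

First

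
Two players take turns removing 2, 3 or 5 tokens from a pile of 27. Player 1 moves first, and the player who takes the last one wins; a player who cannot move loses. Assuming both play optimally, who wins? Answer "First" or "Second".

W/L table (W = player to move can force a win):
i:   0  1  2  3  4  5  6  7  8  9 10 11 12 13 14 15 16 17 18 19 20 21 22 23 24 25 26 27
     L  L  W  W  W  W  W  L  L  W  W  W  W  W  L  L  W  W  W  W  W  L  L  W  W  W  W  W
Position 27 is W, so the first player wins.

First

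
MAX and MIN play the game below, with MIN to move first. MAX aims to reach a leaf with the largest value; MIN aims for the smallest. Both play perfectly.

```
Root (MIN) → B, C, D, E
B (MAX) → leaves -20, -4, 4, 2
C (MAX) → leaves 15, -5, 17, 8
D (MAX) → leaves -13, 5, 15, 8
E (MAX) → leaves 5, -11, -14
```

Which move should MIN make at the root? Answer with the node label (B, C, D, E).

B (MAX): max(-20, -4, 4, 2) = 4
C (MAX): max(15, -5, 17, 8) = 17
D (MAX): max(-13, 5, 15, 8) = 15
E (MAX): max(5, -11, -14) = 5
Root (MIN): min(4, 17, 15, 5) = 4
MIN picks the child with the lowest value: B (value 4).

B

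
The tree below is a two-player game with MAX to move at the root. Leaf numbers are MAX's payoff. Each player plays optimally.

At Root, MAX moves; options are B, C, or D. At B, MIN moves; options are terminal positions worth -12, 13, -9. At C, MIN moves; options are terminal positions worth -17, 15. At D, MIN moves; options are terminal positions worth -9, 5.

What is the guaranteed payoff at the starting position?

-9

B (MIN): min(-12, 13, -9) = -12
C (MIN): min(-17, 15) = -17
D (MIN): min(-9, 5) = -9
Root (MAX): max(-12, -17, -9) = -9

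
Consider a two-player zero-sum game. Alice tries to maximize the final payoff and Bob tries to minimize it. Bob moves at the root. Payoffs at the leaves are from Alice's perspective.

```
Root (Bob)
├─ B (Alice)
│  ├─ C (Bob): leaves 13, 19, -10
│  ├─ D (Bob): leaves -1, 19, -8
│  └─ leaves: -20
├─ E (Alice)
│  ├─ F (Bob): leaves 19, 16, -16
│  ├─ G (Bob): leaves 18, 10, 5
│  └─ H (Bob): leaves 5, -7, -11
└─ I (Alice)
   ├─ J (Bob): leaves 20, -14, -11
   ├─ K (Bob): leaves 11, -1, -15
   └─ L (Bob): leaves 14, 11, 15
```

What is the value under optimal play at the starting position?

-8

C (Bob): min(13, 19, -10) = -10
D (Bob): min(-1, 19, -8) = -8
B (Alice): max(-10, -8, -20) = -8
F (Bob): min(19, 16, -16) = -16
G (Bob): min(18, 10, 5) = 5
H (Bob): min(5, -7, -11) = -11
E (Alice): max(-16, 5, -11) = 5
J (Bob): min(20, -14, -11) = -14
K (Bob): min(11, -1, -15) = -15
L (Bob): min(14, 11, 15) = 11
I (Alice): max(-14, -15, 11) = 11
Root (Bob): min(-8, 5, 11) = -8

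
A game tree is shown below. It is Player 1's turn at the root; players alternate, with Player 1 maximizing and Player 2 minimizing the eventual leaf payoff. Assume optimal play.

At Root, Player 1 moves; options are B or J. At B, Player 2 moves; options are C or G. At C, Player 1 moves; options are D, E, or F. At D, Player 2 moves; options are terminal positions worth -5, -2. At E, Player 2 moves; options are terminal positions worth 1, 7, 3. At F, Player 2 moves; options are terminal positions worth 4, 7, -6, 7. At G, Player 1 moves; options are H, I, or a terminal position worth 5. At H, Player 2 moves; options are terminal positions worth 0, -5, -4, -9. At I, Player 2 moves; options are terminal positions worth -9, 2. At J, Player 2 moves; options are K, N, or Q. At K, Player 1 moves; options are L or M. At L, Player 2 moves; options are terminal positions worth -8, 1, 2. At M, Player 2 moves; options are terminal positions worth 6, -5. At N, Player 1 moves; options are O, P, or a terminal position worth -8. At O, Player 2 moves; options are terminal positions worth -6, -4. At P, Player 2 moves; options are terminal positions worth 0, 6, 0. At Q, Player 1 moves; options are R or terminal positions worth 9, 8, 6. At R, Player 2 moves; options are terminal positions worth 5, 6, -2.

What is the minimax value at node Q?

9

R: min(5, 6, -2) = -2
Q: max(-2, 9, 8, 6) = 9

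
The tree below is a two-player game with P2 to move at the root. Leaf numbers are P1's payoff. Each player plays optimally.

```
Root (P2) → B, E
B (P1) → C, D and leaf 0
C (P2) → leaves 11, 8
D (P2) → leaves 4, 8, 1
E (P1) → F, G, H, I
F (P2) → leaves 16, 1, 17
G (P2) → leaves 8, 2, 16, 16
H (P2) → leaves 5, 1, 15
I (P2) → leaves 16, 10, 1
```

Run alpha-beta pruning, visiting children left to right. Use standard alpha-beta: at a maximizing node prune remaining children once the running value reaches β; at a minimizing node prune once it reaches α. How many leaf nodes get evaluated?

16

C [α=-∞,β=+∞]: v=8
D [α=8,β=+∞]: v=4 after child 1 ≤ α → α-cutoff, skip 2
B [α=-∞,β=+∞]: v=8
F [α=-∞,β=8]: v=1
G [α=1,β=8]: v=2
H [α=2,β=8]: v=1 after child 2 ≤ α → α-cutoff, skip 1
I [α=2,β=8]: v=1
E [α=-∞,β=8]: v=2
Root [α=-∞,β=+∞]: v=2
Leaves evaluated: 16 of 19.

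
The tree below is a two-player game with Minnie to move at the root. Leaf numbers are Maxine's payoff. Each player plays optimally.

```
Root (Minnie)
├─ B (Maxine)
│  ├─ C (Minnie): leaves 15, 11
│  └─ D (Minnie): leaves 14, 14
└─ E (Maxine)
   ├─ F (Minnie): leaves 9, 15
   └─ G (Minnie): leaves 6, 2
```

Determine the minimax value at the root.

9

C (Minnie): min(15, 11) = 11
D (Minnie): min(14, 14) = 14
B (Maxine): max(11, 14) = 14
F (Minnie): min(9, 15) = 9
G (Minnie): min(6, 2) = 2
E (Maxine): max(9, 2) = 9
Root (Minnie): min(14, 9) = 9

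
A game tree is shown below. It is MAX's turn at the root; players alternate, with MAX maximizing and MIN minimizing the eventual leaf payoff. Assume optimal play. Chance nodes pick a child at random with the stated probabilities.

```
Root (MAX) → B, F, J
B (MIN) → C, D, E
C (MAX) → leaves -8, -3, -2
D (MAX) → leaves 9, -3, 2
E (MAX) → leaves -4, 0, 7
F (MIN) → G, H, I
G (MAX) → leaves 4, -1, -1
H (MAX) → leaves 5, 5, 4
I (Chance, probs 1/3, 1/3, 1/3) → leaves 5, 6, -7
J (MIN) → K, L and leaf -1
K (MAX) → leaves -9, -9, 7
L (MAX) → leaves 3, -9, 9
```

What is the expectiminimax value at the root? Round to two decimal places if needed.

1.33

C (MAX): max(-8, -3, -2) = -2
D (MAX): max(9, -3, 2) = 9
E (MAX): max(-4, 0, 7) = 7
B (MIN): min(-2, 9, 7) = -2
G (MAX): max(4, -1, -1) = 4
H (MAX): max(5, 5, 4) = 5
I (Chance): 1/3·5 + 1/3·6 + 1/3·-7 = 1.33
F (MIN): min(4, 5, 1.33) = 1.33
K (MAX): max(-9, -9, 7) = 7
L (MAX): max(3, -9, 9) = 9
J (MIN): min(7, 9, -1) = -1
Root (MAX): max(-2, 1.33, -1) = 1.33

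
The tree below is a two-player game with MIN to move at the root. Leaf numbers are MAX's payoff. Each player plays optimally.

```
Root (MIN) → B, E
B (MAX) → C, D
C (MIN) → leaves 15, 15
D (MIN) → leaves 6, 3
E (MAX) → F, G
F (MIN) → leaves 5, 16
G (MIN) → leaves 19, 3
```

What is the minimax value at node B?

C: min(15, 15) = 15
D: min(6, 3) = 3
B: max(15, 3) = 15

15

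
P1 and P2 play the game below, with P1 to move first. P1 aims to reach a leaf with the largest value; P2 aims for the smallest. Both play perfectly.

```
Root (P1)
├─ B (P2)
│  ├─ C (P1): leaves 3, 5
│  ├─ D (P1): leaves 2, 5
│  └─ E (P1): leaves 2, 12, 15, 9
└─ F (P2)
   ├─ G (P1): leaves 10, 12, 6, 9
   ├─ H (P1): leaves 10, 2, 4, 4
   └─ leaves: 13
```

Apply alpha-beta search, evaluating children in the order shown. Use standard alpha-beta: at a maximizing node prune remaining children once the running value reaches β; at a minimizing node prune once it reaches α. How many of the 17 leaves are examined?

15

C [α=-∞,β=+∞]: v=5
D [α=-∞,β=5]: v=5
E [α=-∞,β=5]: v=12 after child 2 ≥ β → β-cutoff, skip 2
B [α=-∞,β=+∞]: v=5
G [α=5,β=+∞]: v=12
H [α=5,β=12]: v=10
F [α=5,β=+∞]: v=10
Root [α=-∞,β=+∞]: v=10
Leaves evaluated: 15 of 17.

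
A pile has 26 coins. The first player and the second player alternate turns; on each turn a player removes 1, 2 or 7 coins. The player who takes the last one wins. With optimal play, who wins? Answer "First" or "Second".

First

Compute winning (W) and losing (L) positions by backward induction:
i:   0  1  2  3  4  5  6  7  8  9 10 11 12 13 14 15 16 17 18 19 20 21 22 23 24 25 26
     L  W  W  L  W  W  L  W  W  L  W  W  L  W  W  L  W  W  L  W  W  L  W  W  L  W  W
Position 26 is W, so the first player wins.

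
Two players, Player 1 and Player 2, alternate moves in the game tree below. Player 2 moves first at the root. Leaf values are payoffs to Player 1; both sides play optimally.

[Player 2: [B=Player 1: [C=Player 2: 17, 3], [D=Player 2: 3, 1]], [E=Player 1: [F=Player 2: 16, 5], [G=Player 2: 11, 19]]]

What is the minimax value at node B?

3

C: min(17, 3) = 3
D: min(3, 1) = 1
B: max(3, 1) = 3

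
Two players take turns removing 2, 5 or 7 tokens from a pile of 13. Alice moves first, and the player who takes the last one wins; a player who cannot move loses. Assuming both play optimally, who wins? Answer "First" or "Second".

W/L table (W = player to move can force a win):
i:   0  1  2  3  4  5  6  7  8  9 10 11 12 13
     L  L  W  W  L  W  W  W  W  W  L  W  W  L
Position 13 is L, so the second player wins.

Second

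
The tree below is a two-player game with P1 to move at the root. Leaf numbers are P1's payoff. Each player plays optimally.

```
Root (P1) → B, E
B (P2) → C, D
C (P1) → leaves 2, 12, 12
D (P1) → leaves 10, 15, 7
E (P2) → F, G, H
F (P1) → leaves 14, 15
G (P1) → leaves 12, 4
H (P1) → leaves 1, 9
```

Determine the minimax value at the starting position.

C (P1): max(2, 12, 12) = 12
D (P1): max(10, 15, 7) = 15
B (P2): min(12, 15) = 12
F (P1): max(14, 15) = 15
G (P1): max(12, 4) = 12
H (P1): max(1, 9) = 9
E (P2): min(15, 12, 9) = 9
Root (P1): max(12, 9) = 12

12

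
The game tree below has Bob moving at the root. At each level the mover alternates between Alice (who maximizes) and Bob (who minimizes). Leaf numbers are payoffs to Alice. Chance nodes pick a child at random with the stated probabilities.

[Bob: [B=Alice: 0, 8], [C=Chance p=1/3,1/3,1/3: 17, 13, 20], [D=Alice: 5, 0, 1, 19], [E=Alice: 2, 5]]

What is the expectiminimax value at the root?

5

B (Alice): max(0, 8) = 8
C (Chance): 1/3·17 + 1/3·13 + 1/3·20 = 16.67
D (Alice): max(5, 0, 1, 19) = 19
E (Alice): max(2, 5) = 5
Root (Bob): min(8, 16.67, 19, 5) = 5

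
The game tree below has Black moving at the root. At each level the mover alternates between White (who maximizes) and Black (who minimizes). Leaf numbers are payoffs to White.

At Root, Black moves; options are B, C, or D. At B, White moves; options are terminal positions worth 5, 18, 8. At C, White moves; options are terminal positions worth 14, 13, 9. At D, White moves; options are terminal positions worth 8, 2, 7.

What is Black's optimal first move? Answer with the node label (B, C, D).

B (White): max(5, 18, 8) = 18
C (White): max(14, 13, 9) = 14
D (White): max(8, 2, 7) = 8
Root (Black): min(18, 14, 8) = 8
Black picks the child with the lowest value: D (value 8).

D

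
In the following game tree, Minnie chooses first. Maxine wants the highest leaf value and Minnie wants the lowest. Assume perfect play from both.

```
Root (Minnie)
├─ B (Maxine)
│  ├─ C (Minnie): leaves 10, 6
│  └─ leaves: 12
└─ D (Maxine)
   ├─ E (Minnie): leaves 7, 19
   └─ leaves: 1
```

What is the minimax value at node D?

7

E: min(7, 19) = 7
D: max(7, 1) = 7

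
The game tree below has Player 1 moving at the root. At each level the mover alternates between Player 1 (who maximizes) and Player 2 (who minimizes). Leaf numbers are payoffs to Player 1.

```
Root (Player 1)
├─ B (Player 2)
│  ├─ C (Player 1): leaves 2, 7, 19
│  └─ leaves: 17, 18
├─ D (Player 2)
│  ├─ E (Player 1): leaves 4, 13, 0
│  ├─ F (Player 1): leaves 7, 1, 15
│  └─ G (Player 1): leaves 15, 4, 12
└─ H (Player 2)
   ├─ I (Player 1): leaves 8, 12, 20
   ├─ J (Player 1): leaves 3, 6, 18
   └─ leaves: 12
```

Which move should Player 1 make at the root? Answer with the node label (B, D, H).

C (Player 1): max(2, 7, 19) = 19
B (Player 2): min(19, 17, 18) = 17
E (Player 1): max(4, 13, 0) = 13
F (Player 1): max(7, 1, 15) = 15
G (Player 1): max(15, 4, 12) = 15
D (Player 2): min(13, 15, 15) = 13
I (Player 1): max(8, 12, 20) = 20
J (Player 1): max(3, 6, 18) = 18
H (Player 2): min(20, 18, 12) = 12
Root (Player 1): max(17, 13, 12) = 17
Player 1 picks the child with the highest value: B (value 17).

B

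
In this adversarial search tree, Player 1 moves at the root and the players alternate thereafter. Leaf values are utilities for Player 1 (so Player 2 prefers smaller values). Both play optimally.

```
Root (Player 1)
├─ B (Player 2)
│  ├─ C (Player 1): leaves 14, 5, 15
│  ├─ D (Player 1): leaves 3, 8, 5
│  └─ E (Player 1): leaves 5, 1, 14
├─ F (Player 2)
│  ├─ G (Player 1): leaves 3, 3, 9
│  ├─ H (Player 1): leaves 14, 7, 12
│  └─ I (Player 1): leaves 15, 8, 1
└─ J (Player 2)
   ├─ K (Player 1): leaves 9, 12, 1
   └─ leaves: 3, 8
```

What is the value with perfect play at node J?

3

K: max(9, 12, 1) = 12
J: min(12, 3, 8) = 3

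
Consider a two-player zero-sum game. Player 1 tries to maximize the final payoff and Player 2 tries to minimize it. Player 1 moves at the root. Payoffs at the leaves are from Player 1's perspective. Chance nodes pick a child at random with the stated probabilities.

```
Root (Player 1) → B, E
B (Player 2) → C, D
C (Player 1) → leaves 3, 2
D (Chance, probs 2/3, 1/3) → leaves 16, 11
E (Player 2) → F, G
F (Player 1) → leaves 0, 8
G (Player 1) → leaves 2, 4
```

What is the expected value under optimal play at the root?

C (Player 1): max(3, 2) = 3
D (Chance): 2/3·16 + 1/3·11 = 14.33
B (Player 2): min(3, 14.33) = 3
F (Player 1): max(0, 8) = 8
G (Player 1): max(2, 4) = 4
E (Player 2): min(8, 4) = 4
Root (Player 1): max(3, 4) = 4

4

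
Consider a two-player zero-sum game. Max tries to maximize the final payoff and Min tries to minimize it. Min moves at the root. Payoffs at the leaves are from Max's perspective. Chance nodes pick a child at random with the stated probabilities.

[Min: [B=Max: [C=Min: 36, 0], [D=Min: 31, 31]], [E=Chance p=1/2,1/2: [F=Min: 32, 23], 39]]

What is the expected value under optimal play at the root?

31

C (Min): min(36, 0) = 0
D (Min): min(31, 31) = 31
B (Max): max(0, 31) = 31
F (Min): min(32, 23) = 23
E (Chance): 1/2·23 + 1/2·39 = 31
Root (Min): min(31, 31) = 31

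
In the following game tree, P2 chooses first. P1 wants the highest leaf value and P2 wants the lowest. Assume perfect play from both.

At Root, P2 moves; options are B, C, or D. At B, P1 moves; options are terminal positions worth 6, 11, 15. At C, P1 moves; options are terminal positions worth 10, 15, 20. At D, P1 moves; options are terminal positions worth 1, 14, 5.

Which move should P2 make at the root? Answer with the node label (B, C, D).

B (P1): max(6, 11, 15) = 15
C (P1): max(10, 15, 20) = 20
D (P1): max(1, 14, 5) = 14
Root (P2): min(15, 20, 14) = 14
P2 picks the child with the lowest value: D (value 14).

D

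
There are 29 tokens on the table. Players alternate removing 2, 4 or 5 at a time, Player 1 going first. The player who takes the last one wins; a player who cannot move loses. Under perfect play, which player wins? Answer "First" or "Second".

Second

Mark each pile size as W (mover wins) or L (mover loses):
i:   0  1  2  3  4  5  6  7  8  9 10 11 12 13 14 15 16 17 18 19 20 21 22 23 24 25 26 27 28 29
     L  L  W  W  W  W  W  L  L  W  W  W  W  W  L  L  W  W  W  W  W  L  L  W  W  W  W  W  L  L
Position 29 is L, so the second player wins.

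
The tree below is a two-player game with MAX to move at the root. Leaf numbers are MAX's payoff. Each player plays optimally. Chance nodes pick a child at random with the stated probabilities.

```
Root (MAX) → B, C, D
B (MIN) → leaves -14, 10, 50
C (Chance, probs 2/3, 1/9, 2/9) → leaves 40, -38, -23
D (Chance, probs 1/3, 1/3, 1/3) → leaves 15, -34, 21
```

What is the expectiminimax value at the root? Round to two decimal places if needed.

B (MIN): min(-14, 10, 50) = -14
C (Chance): 2/3·40 + 1/9·-38 + 2/9·-23 = 17.33
D (Chance): 1/3·15 + 1/3·-34 + 1/3·21 = 0.67
Root (MAX): max(-14, 17.33, 0.67) = 17.33

17.33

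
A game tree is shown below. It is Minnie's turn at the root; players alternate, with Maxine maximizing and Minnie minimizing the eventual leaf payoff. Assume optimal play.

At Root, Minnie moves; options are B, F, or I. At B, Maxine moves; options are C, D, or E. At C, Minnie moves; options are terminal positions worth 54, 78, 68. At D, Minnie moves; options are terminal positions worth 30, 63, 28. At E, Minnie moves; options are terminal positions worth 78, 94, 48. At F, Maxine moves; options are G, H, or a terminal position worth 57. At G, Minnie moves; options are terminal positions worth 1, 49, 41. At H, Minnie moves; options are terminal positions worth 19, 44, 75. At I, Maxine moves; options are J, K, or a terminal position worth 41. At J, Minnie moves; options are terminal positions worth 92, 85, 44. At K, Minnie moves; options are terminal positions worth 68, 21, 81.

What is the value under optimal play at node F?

G: min(1, 49, 41) = 1
H: min(19, 44, 75) = 19
F: max(1, 19, 57) = 57

57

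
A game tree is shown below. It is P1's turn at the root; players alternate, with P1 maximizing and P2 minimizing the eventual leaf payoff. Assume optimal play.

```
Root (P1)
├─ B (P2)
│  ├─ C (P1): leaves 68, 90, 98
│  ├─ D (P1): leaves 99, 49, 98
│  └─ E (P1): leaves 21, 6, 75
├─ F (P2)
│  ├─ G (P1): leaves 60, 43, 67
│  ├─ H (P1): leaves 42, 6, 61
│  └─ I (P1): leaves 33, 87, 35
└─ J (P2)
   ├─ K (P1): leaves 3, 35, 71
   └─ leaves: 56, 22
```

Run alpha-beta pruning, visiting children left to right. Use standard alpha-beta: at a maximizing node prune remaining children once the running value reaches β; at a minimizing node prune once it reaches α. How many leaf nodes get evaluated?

C [α=-∞,β=+∞]: v=98
D [α=-∞,β=98]: v=99 after child 1 ≥ β → β-cutoff, skip 2
E [α=-∞,β=98]: v=75
B [α=-∞,β=+∞]: v=75
G [α=75,β=+∞]: v=67
F [α=75,β=+∞]: v=67 after child 1 ≤ α → α-cutoff, skip 2
K [α=75,β=+∞]: v=71
J [α=75,β=+∞]: v=71 after child 1 ≤ α → α-cutoff, skip 2
Root [α=-∞,β=+∞]: v=75
Leaves evaluated: 13 of 23.

13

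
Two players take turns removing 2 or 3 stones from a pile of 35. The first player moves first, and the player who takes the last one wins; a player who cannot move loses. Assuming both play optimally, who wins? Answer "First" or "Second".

Second

W/L table (W = player to move can force a win):
i:   0  1  2  3  4  5  6  7  8  9 10 11 12 13 14 15 16 17 18 19 20 21 22 23 24 25 26 27 28 29 30 31 32 33 34 35
     L  L  W  W  W  L  L  W  W  W  L  L  W  W  W  L  L  W  W  W  L  L  W  W  W  L  L  W  W  W  L  L  W  W  W  L
Position 35 is L, so the second player wins.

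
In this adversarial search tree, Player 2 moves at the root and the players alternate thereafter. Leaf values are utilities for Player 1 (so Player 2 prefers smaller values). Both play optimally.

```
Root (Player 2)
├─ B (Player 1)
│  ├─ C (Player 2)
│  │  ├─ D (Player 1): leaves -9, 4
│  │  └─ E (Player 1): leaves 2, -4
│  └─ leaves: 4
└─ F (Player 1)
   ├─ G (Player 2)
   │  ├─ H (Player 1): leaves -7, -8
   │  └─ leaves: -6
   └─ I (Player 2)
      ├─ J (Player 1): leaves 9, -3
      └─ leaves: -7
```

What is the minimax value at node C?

2

D: max(-9, 4) = 4
E: max(2, -4) = 2
C: min(4, 2) = 2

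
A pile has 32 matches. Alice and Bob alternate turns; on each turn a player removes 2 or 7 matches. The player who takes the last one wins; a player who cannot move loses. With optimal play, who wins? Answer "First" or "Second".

Compute winning (W) and losing (L) positions by backward induction:
i:   0  1  2  3  4  5  6  7  8  9 10 11 12 13 14 15 16 17 18 19 20 21 22 23 24 25 26 27 28 29 30 31 32
     L  L  W  W  L  L  W  W  W  L  L  W  W  L  L  W  W  W  L  L  W  W  L  L  W  W  W  L  L  W  W  L  L
Position 32 is L, so the second player wins.

Second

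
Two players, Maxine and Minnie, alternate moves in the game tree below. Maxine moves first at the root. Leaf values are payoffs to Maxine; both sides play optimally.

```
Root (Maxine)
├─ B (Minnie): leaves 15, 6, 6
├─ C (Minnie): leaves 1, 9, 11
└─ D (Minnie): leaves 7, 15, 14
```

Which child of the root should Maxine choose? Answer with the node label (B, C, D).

B (Minnie): min(15, 6, 6) = 6
C (Minnie): min(1, 9, 11) = 1
D (Minnie): min(7, 15, 14) = 7
Root (Maxine): max(6, 1, 7) = 7
Maxine picks the child with the highest value: D (value 7).

D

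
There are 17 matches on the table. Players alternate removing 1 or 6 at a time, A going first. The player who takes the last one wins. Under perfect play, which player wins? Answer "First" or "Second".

First

Mark each pile size as W (mover wins) or L (mover loses):
i:   0  1  2  3  4  5  6  7  8  9 10 11 12 13 14 15 16 17
     L  W  L  W  L  W  W  L  W  L  W  L  W  W  L  W  L  W
Position 17 is W, so the first player wins.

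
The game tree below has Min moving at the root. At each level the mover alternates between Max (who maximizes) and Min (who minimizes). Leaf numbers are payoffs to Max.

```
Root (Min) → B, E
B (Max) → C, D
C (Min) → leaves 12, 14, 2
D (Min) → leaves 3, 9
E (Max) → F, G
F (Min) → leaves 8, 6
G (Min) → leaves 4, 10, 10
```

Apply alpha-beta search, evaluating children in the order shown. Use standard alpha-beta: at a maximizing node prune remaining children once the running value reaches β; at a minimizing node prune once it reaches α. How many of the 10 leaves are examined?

C [α=-∞,β=+∞]: v=2
D [α=2,β=+∞]: v=3
B [α=-∞,β=+∞]: v=3
F [α=-∞,β=3]: v=6
E [α=-∞,β=3]: v=6 after child 1 ≥ β → β-cutoff, skip 1
Root [α=-∞,β=+∞]: v=3
Leaves evaluated: 7 of 10.

7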